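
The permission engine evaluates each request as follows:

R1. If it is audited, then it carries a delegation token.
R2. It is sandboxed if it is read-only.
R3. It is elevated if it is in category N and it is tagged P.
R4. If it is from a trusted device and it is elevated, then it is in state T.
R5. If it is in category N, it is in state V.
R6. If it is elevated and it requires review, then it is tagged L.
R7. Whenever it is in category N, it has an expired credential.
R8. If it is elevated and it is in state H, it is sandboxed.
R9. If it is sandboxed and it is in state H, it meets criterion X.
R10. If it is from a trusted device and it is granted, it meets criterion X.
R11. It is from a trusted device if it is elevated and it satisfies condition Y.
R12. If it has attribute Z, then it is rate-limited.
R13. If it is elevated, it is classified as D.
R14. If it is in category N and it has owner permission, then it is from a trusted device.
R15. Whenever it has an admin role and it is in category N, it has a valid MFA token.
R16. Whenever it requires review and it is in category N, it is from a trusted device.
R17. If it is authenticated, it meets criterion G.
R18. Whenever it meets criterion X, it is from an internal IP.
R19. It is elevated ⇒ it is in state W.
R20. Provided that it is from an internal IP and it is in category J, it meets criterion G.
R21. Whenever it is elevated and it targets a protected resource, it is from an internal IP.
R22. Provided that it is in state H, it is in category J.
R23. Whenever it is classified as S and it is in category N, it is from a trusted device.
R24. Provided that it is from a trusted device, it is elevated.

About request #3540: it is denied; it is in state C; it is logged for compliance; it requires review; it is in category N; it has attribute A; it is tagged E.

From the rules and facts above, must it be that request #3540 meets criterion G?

Forward chaining from the given facts derives: is in state V, has an expired credential, is from a trusted device, is elevated, is in state T, is tagged L, is classified as D, is in state W.
Rules concluding "it meets criterion G": R17 needs "it is authenticated"; R20 needs "it is from an internal IP" — none of these are established.

No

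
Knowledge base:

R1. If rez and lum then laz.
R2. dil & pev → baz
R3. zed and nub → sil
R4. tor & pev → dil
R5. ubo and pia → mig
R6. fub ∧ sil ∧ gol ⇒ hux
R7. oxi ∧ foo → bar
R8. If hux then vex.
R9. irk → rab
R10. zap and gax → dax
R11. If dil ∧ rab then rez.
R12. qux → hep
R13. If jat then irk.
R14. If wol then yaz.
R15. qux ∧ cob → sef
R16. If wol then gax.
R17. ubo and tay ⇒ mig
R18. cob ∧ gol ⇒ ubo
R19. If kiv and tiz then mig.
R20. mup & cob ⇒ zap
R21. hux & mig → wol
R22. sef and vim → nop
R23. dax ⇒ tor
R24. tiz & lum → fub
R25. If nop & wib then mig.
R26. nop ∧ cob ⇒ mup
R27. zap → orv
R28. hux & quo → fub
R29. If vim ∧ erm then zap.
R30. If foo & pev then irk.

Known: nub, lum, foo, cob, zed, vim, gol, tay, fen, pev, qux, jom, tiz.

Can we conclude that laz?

sil  (by R3: zed, nub)
sef  (by R15: qux, cob)
ubo  (by R18: cob, gol)
nop  (by R22: sef, vim)
fub  (by R24: tiz, lum)
mup  (by R26: nop, cob)
irk  (by R30: foo, pev)
hux  (by R6: fub, sil, gol)
rab  (by R9: irk)
mig  (by R17: ubo, tay)
zap  (by R20: mup, cob)
wol  (by R21: hux, mig)
gax  (by R16: wol)
dax  (by R10: zap, gax)
tor  (by R23: dax)
dil  (by R4: tor, pev)
rez  (by R11: dil, rab)
laz  (by R1: rez, lum)

Yes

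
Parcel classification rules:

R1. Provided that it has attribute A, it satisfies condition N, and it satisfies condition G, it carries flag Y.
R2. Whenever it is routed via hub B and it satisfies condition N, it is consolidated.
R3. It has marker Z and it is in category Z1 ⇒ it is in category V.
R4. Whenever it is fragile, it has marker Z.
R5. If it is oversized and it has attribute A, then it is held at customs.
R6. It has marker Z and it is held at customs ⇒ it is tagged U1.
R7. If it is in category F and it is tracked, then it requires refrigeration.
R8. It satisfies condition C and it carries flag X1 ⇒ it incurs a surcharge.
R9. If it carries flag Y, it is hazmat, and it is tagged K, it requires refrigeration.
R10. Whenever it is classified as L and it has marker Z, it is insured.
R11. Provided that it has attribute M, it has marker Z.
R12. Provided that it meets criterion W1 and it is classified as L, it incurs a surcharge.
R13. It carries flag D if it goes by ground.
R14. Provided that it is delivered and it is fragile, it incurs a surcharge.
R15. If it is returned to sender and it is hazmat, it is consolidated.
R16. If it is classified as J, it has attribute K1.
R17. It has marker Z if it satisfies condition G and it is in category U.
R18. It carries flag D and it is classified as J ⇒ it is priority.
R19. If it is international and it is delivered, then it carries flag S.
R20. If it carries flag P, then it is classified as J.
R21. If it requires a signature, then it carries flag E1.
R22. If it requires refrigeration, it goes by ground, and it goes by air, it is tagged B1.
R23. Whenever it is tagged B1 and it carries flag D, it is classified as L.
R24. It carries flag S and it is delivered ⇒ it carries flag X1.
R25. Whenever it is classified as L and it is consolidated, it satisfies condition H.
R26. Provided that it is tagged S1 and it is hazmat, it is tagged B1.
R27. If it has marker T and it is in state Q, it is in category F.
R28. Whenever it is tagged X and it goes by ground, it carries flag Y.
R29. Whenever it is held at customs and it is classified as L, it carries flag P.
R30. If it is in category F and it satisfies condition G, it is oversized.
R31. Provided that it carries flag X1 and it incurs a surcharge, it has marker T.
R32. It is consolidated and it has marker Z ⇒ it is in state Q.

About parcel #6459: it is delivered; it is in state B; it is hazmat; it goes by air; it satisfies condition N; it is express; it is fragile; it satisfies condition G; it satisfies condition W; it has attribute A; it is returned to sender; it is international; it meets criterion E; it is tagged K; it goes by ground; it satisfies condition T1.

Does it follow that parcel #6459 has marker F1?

No

Forward chaining from the given facts derives: carries flag Y, has marker Z, requires refrigeration, carries flag D, incurs a surcharge, is consolidated, carries flag S, is tagged B1, is classified as L, carries flag X1, satisfies condition H, has marker T, is in state Q, is insured, is in category F, is oversized, is held at customs, is tagged U1, carries flag P, is classified as J, has attribute K1, is priority.
No rule has "it has marker F1" as its conclusion, and it is not among the given facts.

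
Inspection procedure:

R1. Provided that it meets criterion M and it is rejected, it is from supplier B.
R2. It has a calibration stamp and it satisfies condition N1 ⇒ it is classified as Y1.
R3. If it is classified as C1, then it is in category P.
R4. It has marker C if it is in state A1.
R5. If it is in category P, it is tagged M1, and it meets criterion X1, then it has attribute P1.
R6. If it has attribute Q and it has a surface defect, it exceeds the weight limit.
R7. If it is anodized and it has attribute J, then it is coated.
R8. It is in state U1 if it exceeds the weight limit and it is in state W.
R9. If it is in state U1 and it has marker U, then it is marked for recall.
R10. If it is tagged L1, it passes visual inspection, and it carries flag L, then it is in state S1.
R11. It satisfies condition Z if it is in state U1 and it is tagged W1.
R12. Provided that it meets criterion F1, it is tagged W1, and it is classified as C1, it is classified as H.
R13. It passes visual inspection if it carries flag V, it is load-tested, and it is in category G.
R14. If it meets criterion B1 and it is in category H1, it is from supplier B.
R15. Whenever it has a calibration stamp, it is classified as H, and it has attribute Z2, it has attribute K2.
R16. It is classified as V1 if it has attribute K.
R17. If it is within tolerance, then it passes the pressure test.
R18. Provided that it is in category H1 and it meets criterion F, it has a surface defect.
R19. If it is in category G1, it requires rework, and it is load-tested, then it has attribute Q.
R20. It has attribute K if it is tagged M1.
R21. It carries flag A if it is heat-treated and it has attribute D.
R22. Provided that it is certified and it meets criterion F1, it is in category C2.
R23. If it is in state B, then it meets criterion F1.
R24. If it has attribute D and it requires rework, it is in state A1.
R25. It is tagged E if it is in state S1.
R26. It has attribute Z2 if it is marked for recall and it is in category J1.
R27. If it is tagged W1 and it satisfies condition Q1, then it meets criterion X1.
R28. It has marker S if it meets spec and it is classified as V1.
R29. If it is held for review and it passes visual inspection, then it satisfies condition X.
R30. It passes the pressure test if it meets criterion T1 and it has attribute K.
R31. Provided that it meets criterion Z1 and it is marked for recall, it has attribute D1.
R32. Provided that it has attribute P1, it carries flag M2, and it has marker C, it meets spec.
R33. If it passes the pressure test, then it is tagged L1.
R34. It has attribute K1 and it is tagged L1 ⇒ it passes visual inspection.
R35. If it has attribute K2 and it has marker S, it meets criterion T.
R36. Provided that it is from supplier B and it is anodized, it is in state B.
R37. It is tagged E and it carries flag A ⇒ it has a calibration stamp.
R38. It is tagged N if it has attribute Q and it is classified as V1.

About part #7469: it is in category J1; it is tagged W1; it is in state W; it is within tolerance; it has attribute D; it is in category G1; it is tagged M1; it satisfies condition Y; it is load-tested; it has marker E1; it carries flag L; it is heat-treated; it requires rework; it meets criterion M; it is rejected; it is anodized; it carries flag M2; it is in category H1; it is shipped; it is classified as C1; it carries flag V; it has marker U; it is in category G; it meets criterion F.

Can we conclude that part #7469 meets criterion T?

No

Forward chaining from the given facts derives: is from supplier B, is in category P, passes visual inspection, passes the pressure test, has a surface defect, has attribute Q, has attribute K, carries flag A, is in state A1, is tagged L1, is in state B, has marker C, exceeds the weight limit, is in state U1, is marked for recall, is in state S1, satisfies condition Z, is classified as V1, meets criterion F1, is tagged E, has attribute Z2, has a calibration stamp, is tagged N, is classified as H, has attribute K2.
The only rule concluding "it meets criterion T" is R35, which needs "it has marker S"; that is never established.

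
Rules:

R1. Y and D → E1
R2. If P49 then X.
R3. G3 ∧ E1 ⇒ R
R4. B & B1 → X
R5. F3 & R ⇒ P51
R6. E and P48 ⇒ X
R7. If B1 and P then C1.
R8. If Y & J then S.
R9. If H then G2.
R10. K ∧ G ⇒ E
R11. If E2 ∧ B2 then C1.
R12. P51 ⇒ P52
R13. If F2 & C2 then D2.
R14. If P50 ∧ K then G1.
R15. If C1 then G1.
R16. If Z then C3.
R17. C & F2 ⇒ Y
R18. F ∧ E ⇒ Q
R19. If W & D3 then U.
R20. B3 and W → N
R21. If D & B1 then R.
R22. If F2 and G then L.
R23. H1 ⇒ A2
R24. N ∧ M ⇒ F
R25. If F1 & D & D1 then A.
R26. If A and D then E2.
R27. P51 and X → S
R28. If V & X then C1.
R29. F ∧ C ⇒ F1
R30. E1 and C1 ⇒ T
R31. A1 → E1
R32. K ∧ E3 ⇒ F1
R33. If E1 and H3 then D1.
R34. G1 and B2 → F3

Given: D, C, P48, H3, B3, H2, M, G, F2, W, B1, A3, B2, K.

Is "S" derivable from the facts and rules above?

Yes

E  (by R10: K, G)
Y  (by R17: C, F2)
N  (by R20: B3, W)
R  (by R21: D, B1)
F  (by R24: N, M)
F1  (by R29: F, C)
E1  (by R1: Y, D)
X  (by R6: E, P48)
D1  (by R33: E1, H3)
A  (by R25: F1, D, D1)
E2  (by R26: A, D)
C1  (by R11: E2, B2)
G1  (by R15: C1)
F3  (by R34: G1, B2)
P51  (by R5: F3, R)
S  (by R27: P51, X)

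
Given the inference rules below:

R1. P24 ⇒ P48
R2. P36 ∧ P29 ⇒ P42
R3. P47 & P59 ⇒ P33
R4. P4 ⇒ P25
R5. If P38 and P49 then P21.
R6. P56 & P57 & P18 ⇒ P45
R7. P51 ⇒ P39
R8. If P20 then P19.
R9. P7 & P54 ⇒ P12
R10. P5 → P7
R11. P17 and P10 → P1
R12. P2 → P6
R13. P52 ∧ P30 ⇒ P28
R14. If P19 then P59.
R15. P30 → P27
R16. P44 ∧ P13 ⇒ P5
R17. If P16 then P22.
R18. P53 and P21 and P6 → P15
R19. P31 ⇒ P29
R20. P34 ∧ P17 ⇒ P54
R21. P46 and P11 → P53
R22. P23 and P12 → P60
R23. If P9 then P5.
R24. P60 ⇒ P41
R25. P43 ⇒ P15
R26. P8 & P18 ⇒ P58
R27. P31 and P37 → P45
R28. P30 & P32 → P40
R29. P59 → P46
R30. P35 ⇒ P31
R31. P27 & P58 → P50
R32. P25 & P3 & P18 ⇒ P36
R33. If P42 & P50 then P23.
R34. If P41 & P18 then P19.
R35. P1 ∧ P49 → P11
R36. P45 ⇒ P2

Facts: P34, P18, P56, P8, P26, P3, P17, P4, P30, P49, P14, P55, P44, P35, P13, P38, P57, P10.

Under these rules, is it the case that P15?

P25  (by R4: P4)
P21  (by R5: P38, P49)
P45  (by R6: P56, P57, P18)
P1  (by R11: P17, P10)
P27  (by R15: P30)
P5  (by R16: P44, P13)
P54  (by R20: P34, P17)
P58  (by R26: P8, P18)
P31  (by R30: P35)
P50  (by R31: P27, P58)
P36  (by R32: P25, P3, P18)
P11  (by R35: P1, P49)
P2  (by R36: P45)
P7  (by R10: P5)
P6  (by R12: P2)
P29  (by R19: P31)
P42  (by R2: P36, P29)
P12  (by R9: P7, P54)
P23  (by R33: P42, P50)
P60  (by R22: P23, P12)
P41  (by R24: P60)
P19  (by R34: P41, P18)
P59  (by R14: P19)
P46  (by R29: P59)
P53  (by R21: P46, P11)
P15  (by R18: P53, P21, P6)

Yes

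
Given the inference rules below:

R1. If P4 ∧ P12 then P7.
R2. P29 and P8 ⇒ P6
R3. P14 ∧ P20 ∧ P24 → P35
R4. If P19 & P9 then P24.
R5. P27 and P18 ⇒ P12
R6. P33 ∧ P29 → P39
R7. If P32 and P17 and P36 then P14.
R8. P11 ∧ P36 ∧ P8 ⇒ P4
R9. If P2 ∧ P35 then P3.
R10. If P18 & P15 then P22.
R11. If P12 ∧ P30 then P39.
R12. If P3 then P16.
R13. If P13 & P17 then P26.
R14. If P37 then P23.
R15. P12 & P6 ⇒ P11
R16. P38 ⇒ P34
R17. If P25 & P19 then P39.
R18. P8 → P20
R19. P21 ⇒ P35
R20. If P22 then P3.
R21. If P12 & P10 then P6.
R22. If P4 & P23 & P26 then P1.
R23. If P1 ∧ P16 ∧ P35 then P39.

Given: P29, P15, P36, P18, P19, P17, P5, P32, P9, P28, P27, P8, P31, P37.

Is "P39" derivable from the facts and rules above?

No

Forward chaining from the given facts derives: P6, P24, P12, P14, P22, P23, P11, P20, P3, P35, P4, P16, P7.
Rules concluding P39: R6 needs P33; R11 needs P30; R17 needs P25; R23 needs P1 — none of these are established.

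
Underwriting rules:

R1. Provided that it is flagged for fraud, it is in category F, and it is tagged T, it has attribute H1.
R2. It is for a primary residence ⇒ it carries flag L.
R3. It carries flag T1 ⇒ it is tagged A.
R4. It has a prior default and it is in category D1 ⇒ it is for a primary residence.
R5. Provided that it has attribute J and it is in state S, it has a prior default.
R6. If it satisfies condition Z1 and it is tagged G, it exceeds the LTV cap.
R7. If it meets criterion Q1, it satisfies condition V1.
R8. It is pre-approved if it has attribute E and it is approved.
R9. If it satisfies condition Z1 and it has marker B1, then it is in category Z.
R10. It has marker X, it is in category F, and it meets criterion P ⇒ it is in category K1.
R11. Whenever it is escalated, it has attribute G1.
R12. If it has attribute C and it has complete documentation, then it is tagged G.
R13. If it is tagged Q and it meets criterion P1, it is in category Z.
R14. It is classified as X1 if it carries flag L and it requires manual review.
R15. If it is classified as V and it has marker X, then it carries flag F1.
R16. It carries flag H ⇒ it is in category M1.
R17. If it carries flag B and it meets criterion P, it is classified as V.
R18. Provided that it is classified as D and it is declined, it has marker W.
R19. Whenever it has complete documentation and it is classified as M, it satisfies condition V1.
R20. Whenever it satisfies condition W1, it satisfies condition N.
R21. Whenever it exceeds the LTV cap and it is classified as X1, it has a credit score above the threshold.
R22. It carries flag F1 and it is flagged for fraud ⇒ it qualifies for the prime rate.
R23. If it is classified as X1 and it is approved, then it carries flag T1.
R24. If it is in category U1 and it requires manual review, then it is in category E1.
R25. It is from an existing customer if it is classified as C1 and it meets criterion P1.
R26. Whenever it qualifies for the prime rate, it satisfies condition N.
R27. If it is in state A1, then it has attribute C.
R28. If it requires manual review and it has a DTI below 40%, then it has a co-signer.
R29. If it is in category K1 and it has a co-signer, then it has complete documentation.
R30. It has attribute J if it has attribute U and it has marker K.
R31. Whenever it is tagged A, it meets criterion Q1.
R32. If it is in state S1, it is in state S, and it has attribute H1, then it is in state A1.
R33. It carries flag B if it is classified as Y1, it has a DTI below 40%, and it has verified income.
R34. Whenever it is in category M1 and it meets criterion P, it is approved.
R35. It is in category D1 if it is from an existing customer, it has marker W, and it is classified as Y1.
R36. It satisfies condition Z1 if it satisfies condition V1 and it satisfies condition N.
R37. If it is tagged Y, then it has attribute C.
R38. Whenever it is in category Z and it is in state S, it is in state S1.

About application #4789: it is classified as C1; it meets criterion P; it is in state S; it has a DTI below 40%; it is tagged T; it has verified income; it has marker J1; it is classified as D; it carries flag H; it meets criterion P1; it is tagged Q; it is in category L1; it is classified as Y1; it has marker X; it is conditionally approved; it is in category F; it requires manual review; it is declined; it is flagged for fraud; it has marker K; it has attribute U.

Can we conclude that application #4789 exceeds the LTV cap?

By R1 (it is flagged for fraud, it is in category F, it is tagged T): it has attribute H1.
By R10 (it has marker X, it is in category F, it meets criterion P): it is in category K1.
By R13 (it is tagged Q, it meets criterion P1): it is in category Z.
By R16 (it carries flag H): it is in category M1.
By R18 (it is classified as D, it is declined): it has marker W.
By R25 (it is classified as C1, it meets criterion P1): it is from an existing customer.
By R28 (it requires manual review, it has a DTI below 40%): it has a co-signer.
By R29 (it is in category K1, it has a co-signer): it has complete documentation.
By R30 (it has attribute U, it has marker K): it has attribute J.
By R33 (it is classified as Y1, it has a DTI below 40%, it has verified income): it carries flag B.
By R34 (it is in category M1, it meets criterion P): it is approved.
By R35 (it is from an existing customer, it has marker W, it is classified as Y1): it is in category D1.
By R38 (it is in category Z, it is in state S): it is in state S1.
By R5 (it has attribute J, it is in state S): it has a prior default.
By R17 (it carries flag B, it meets criterion P): it is classified as V.
By R32 (it is in state S1, it is in state S, it has attribute H1): it is in state A1.
By R4 (it has a prior default, it is in category D1): it is for a primary residence.
By R15 (it is classified as V, it has marker X): it carries flag F1.
By R22 (it carries flag F1, it is flagged for fraud): it qualifies for the prime rate.
By R26 (it qualifies for the prime rate): it satisfies condition N.
By R27 (it is in state A1): it has attribute C.
By R2 (it is for a primary residence): it carries flag L.
By R12 (it has attribute C, it has complete documentation): it is tagged G.
By R14 (it carries flag L, it requires manual review): it is classified as X1.
By R23 (it is classified as X1, it is approved): it carries flag T1.
By R3 (it carries flag T1): it is tagged A.
By R31 (it is tagged A): it meets criterion Q1.
By R7 (it meets criterion Q1): it satisfies condition V1.
By R36 (it satisfies condition V1, it satisfies condition N): it satisfies condition Z1.
By R6 (it satisfies condition Z1, it is tagged G): it exceeds the LTV cap.

Yes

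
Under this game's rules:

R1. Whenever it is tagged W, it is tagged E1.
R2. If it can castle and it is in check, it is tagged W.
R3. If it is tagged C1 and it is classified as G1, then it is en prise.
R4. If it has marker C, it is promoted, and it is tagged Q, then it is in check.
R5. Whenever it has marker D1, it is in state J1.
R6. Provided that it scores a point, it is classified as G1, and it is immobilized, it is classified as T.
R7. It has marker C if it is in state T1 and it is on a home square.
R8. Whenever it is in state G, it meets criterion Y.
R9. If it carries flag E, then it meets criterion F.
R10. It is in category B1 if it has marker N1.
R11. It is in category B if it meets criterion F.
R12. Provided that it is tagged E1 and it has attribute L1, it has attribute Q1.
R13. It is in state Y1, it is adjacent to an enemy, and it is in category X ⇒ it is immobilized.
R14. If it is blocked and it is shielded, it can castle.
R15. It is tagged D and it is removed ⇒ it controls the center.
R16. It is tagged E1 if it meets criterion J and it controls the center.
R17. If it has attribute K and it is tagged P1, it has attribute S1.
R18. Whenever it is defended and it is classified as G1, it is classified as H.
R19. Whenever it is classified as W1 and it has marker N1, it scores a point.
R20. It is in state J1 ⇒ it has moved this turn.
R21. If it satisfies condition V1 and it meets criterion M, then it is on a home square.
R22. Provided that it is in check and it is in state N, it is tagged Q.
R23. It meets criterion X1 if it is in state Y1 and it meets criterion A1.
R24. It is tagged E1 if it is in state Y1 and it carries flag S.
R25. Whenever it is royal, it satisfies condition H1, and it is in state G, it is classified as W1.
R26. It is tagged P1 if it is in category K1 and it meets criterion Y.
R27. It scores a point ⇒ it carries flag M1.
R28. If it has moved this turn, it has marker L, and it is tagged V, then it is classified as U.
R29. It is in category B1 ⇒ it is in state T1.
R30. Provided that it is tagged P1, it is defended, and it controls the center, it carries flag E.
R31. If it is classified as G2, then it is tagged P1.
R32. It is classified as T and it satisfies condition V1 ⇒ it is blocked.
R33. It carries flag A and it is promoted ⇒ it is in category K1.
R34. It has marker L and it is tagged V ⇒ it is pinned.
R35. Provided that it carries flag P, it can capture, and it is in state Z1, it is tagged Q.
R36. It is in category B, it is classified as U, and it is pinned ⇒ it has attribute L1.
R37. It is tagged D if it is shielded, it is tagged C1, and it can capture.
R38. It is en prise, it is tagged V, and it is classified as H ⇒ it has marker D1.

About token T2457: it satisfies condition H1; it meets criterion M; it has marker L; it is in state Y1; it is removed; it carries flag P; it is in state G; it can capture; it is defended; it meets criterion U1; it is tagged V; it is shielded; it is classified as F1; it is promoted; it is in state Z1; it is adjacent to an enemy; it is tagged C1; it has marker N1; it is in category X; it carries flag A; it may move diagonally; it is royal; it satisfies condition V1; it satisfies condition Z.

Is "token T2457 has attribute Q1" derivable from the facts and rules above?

No

Forward chaining from the given facts derives: meets criterion Y, is in category B1, is immobilized, is on a home square, is classified as W1, is in state T1, is in category K1, is pinned, is tagged Q, is tagged D, has marker C, controls the center, scores a point, is tagged P1, carries flag M1, carries flag E, is in check, meets criterion F, is in category B.
The only rule concluding "it has attribute Q1" is R12, which needs "it is tagged E1"; that is never established.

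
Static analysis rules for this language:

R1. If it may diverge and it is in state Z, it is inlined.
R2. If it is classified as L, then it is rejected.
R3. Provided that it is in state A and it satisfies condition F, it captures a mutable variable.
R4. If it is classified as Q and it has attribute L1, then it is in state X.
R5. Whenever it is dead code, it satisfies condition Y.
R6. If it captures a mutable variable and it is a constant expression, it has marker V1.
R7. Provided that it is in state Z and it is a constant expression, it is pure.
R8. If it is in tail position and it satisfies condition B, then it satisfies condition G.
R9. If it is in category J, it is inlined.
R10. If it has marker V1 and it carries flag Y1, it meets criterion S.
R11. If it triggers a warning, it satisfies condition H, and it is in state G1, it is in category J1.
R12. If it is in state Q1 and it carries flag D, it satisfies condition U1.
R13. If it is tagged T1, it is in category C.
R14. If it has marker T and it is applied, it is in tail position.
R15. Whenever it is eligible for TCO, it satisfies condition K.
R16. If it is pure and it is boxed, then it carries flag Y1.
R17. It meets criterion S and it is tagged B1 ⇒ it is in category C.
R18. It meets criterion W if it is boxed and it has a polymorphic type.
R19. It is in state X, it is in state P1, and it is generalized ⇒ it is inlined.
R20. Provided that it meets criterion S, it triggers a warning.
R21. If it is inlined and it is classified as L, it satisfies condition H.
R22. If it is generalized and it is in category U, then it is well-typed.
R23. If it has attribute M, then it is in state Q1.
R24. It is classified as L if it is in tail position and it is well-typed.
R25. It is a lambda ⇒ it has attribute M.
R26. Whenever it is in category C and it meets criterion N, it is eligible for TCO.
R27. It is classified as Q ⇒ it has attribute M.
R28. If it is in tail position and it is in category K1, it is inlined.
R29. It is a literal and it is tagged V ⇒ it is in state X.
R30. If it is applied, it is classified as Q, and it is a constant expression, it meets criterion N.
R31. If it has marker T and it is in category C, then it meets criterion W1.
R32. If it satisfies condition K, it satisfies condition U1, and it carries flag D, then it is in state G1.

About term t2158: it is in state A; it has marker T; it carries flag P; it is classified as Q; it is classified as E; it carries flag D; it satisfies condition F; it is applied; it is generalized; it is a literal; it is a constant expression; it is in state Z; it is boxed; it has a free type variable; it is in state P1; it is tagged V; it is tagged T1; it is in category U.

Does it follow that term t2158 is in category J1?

Yes

By R3 (it is in state A, it satisfies condition F): it captures a mutable variable.
By R6 (it captures a mutable variable, it is a constant expression): it has marker V1.
By R7 (it is in state Z, it is a constant expression): it is pure.
By R13 (it is tagged T1): it is in category C.
By R14 (it has marker T, it is applied): it is in tail position.
By R16 (it is pure, it is boxed): it carries flag Y1.
By R22 (it is generalized, it is in category U): it is well-typed.
By R24 (it is in tail position, it is well-typed): it is classified as L.
By R27 (it is classified as Q): it has attribute M.
By R29 (it is a literal, it is tagged V): it is in state X.
By R30 (it is applied, it is classified as Q, it is a constant expression): it meets criterion N.
By R10 (it has marker V1, it carries flag Y1): it meets criterion S.
By R19 (it is in state X, it is in state P1, it is generalized): it is inlined.
By R20 (it meets criterion S): it triggers a warning.
By R21 (it is inlined, it is classified as L): it satisfies condition H.
By R23 (it has attribute M): it is in state Q1.
By R26 (it is in category C, it meets criterion N): it is eligible for TCO.
By R12 (it is in state Q1, it carries flag D): it satisfies condition U1.
By R15 (it is eligible for TCO): it satisfies condition K.
By R32 (it satisfies condition K, it satisfies condition U1, it carries flag D): it is in state G1.
By R11 (it triggers a warning, it satisfies condition H, it is in state G1): it is in category J1.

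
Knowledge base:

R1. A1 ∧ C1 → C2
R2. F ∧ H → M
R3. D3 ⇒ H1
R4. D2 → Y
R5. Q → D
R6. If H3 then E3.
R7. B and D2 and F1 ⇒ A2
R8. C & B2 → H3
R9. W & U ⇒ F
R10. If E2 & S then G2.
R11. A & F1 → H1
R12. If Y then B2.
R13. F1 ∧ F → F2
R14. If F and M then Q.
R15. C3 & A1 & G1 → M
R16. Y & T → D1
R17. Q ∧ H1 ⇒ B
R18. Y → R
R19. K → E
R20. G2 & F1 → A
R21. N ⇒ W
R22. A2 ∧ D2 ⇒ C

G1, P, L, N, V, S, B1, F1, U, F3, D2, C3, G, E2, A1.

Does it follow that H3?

Y  (by R4: D2)
G2  (by R10: E2, S)
B2  (by R12: Y)
M  (by R15: C3, A1, G1)
A  (by R20: G2, F1)
W  (by R21: N)
F  (by R9: W, U)
H1  (by R11: A, F1)
Q  (by R14: F, M)
B  (by R17: Q, H1)
A2  (by R7: B, D2, F1)
C  (by R22: A2, D2)
H3  (by R8: C, B2)

Yes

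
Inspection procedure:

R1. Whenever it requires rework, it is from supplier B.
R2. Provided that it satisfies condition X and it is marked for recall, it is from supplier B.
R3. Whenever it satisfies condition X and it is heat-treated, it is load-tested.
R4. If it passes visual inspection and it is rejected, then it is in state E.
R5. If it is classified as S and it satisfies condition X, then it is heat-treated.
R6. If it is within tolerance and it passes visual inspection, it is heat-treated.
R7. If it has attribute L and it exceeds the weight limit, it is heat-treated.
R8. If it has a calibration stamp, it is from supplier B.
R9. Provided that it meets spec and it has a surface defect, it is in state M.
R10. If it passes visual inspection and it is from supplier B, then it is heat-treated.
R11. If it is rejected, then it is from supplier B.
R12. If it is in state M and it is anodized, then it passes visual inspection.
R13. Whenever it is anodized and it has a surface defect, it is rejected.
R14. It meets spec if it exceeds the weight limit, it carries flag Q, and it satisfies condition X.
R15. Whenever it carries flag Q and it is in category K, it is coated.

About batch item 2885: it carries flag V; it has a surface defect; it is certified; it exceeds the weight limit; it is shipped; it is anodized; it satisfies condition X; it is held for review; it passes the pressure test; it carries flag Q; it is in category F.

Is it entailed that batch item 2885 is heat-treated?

By R13 (it is anodized, it has a surface defect): it is rejected.
By R14 (it exceeds the weight limit, it carries flag Q, it satisfies condition X): it meets spec.
By R9 (it meets spec, it has a surface defect): it is in state M.
By R11 (it is rejected): it is from supplier B.
By R12 (it is in state M, it is anodized): it passes visual inspection.
By R10 (it passes visual inspection, it is from supplier B): it is heat-treated.

Yes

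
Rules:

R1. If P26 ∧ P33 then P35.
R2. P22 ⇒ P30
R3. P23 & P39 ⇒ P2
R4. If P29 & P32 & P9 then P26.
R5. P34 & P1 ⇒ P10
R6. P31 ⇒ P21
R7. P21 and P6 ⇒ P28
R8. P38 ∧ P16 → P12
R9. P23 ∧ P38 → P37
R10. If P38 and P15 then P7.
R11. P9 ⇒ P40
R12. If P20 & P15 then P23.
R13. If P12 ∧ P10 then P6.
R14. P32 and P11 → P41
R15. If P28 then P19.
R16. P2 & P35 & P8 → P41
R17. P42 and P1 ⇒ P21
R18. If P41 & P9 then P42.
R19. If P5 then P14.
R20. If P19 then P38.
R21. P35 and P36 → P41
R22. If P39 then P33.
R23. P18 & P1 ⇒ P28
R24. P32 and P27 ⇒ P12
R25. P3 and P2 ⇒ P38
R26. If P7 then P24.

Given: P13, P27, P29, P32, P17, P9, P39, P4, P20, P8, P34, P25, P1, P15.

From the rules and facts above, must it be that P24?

P26  (by R4: P29, P32, P9)
P10  (by R5: P34, P1)
P23  (by R12: P20, P15)
P33  (by R22: P39)
P12  (by R24: P32, P27)
P35  (by R1: P26, P33)
P2  (by R3: P23, P39)
P6  (by R13: P12, P10)
P41  (by R16: P2, P35, P8)
P42  (by R18: P41, P9)
P21  (by R17: P42, P1)
P28  (by R7: P21, P6)
P19  (by R15: P28)
P38  (by R20: P19)
P7  (by R10: P38, P15)
P24  (by R26: P7)

Yes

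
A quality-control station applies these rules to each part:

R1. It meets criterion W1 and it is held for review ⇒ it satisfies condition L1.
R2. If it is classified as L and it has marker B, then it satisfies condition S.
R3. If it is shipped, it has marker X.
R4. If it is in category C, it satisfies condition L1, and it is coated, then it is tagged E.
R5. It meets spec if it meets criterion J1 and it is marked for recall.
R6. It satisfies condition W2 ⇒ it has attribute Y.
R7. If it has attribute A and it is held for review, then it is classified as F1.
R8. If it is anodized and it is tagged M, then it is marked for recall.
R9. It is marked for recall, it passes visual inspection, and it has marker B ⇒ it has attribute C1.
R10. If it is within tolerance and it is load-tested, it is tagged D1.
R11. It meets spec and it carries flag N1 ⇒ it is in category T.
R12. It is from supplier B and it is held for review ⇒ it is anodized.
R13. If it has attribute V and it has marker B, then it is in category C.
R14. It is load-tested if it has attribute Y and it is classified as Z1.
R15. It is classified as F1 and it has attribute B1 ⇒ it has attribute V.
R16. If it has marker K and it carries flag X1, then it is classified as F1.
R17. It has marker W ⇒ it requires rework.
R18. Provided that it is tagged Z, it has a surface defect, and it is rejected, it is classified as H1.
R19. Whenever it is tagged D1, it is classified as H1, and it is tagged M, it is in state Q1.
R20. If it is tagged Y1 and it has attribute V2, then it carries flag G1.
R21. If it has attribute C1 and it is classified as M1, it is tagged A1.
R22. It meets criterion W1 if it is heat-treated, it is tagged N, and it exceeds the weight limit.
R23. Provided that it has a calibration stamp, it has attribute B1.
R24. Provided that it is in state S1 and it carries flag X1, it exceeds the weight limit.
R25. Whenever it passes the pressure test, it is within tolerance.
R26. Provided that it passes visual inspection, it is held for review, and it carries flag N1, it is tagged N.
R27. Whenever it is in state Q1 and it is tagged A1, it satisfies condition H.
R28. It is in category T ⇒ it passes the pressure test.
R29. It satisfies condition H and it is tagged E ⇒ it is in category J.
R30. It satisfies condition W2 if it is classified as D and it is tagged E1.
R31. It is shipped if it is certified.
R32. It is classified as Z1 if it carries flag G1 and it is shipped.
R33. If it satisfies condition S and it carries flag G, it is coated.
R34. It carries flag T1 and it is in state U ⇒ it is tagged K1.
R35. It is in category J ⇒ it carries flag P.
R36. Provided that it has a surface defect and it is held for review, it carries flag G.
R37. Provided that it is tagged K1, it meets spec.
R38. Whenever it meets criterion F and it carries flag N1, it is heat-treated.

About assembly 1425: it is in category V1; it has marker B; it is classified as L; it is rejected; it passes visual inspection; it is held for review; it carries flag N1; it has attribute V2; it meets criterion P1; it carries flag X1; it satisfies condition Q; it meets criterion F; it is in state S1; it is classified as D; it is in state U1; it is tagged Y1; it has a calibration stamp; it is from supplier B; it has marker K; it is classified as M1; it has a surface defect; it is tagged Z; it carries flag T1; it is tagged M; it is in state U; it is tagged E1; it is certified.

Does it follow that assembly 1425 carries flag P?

By R2 (it is classified as L, it has marker B): it satisfies condition S.
By R12 (it is from supplier B, it is held for review): it is anodized.
By R16 (it has marker K, it carries flag X1): it is classified as F1.
By R18 (it is tagged Z, it has a surface defect, it is rejected): it is classified as H1.
By R20 (it is tagged Y1, it has attribute V2): it carries flag G1.
By R23 (it has a calibration stamp): it has attribute B1.
By R24 (it is in state S1, it carries flag X1): it exceeds the weight limit.
By R26 (it passes visual inspection, it is held for review, it carries flag N1): it is tagged N.
By R30 (it is classified as D, it is tagged E1): it satisfies condition W2.
By R31 (it is certified): it is shipped.
By R32 (it carries flag G1, it is shipped): it is classified as Z1.
By R34 (it carries flag T1, it is in state U): it is tagged K1.
By R36 (it has a surface defect, it is held for review): it carries flag G.
By R37 (it is tagged K1): it meets spec.
By R38 (it meets criterion F, it carries flag N1): it is heat-treated.
By R6 (it satisfies condition W2): it has attribute Y.
By R8 (it is anodized, it is tagged M): it is marked for recall.
By R9 (it is marked for recall, it passes visual inspection, it has marker B): it has attribute C1.
By R11 (it meets spec, it carries flag N1): it is in category T.
By R14 (it has attribute Y, it is classified as Z1): it is load-tested.
By R15 (it is classified as F1, it has attribute B1): it has attribute V.
By R21 (it has attribute C1, it is classified as M1): it is tagged A1.
By R22 (it is heat-treated, it is tagged N, it exceeds the weight limit): it meets criterion W1.
By R28 (it is in category T): it passes the pressure test.
By R33 (it satisfies condition S, it carries flag G): it is coated.
By R1 (it meets criterion W1, it is held for review): it satisfies condition L1.
By R13 (it has attribute V, it has marker B): it is in category C.
By R25 (it passes the pressure test): it is within tolerance.
By R4 (it is in category C, it satisfies condition L1, it is coated): it is tagged E.
By R10 (it is within tolerance, it is load-tested): it is tagged D1.
By R19 (it is tagged D1, it is classified as H1, it is tagged M): it is in state Q1.
By R27 (it is in state Q1, it is tagged A1): it satisfies condition H.
By R29 (it satisfies condition H, it is tagged E): it is in category J.
By R35 (it is in category J): it carries flag P.

Yes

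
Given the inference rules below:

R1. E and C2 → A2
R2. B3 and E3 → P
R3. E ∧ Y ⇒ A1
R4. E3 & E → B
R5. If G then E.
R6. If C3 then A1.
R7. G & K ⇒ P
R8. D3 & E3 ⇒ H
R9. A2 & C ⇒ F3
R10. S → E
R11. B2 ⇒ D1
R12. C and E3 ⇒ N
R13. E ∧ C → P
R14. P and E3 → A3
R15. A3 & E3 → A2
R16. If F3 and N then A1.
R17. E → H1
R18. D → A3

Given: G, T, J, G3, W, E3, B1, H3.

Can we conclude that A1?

Forward chaining from the given facts derives: E, H1, B.
Rules concluding A1: R3 needs Y; R6 needs C3; R16 needs F3 — none of these are established.

No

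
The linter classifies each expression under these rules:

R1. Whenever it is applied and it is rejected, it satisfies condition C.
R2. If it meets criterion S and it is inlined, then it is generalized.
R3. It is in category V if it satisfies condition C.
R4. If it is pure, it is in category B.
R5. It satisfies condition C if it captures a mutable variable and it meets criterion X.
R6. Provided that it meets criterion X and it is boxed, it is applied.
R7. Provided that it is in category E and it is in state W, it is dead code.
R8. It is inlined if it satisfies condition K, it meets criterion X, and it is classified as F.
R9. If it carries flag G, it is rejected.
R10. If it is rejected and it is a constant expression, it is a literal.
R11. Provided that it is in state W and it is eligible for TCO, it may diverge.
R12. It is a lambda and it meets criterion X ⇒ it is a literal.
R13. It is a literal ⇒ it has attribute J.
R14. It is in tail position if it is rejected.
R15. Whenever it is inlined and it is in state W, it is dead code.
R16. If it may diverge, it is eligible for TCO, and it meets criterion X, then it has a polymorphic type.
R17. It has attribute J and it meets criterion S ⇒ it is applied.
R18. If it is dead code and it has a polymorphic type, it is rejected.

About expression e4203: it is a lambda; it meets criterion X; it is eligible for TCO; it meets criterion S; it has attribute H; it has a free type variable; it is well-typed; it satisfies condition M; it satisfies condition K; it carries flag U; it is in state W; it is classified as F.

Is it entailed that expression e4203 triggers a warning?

Forward chaining from the given facts derives: is inlined, may diverge, is a literal, has attribute J, is dead code, has a polymorphic type, is applied, is rejected, satisfies condition C, is generalized, is in category V, is in tail position.
No rule has "it triggers a warning" as its conclusion, and it is not among the given facts.

No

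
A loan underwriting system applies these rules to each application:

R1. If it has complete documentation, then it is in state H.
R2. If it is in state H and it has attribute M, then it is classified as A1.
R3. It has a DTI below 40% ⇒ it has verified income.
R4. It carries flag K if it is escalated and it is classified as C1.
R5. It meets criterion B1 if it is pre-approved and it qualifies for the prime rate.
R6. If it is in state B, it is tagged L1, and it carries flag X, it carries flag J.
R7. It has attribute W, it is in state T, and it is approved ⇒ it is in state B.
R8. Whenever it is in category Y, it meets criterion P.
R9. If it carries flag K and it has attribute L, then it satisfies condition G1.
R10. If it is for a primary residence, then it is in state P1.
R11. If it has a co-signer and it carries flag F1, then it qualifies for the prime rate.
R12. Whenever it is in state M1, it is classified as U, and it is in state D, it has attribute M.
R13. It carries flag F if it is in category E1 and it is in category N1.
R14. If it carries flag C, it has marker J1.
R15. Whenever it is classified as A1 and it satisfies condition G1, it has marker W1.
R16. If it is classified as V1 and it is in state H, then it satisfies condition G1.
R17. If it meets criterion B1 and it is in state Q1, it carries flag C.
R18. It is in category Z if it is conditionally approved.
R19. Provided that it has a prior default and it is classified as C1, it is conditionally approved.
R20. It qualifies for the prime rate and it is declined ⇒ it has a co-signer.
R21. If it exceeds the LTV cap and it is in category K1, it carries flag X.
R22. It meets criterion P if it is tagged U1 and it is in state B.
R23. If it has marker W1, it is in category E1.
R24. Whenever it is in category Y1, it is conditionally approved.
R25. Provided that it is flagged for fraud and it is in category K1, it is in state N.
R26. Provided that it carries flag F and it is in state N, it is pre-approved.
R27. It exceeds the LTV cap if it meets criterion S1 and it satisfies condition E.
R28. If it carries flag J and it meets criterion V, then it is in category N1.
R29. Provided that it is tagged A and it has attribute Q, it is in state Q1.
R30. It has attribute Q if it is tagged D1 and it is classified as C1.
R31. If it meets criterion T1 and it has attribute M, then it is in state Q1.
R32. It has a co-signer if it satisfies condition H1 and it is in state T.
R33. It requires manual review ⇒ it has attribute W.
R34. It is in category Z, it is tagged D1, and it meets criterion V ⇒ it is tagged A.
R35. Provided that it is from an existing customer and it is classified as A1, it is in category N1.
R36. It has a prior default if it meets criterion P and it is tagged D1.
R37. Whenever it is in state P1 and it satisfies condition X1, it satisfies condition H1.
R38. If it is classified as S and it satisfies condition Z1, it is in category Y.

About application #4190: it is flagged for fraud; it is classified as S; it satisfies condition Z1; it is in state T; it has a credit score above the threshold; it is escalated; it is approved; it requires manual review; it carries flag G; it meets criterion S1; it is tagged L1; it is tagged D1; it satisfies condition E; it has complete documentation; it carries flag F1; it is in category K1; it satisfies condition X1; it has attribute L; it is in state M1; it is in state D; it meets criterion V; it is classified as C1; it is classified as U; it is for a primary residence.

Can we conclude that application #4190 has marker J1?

Yes

By R1 (it has complete documentation): it is in state H.
By R4 (it is escalated, it is classified as C1): it carries flag K.
By R9 (it carries flag K, it has attribute L): it satisfies condition G1.
By R10 (it is for a primary residence): it is in state P1.
By R12 (it is in state M1, it is classified as U, it is in state D): it has attribute M.
By R25 (it is flagged for fraud, it is in category K1): it is in state N.
By R27 (it meets criterion S1, it satisfies condition E): it exceeds the LTV cap.
By R30 (it is tagged D1, it is classified as C1): it has attribute Q.
By R33 (it requires manual review): it has attribute W.
By R37 (it is in state P1, it satisfies condition X1): it satisfies condition H1.
By R38 (it is classified as S, it satisfies condition Z1): it is in category Y.
By R2 (it is in state H, it has attribute M): it is classified as A1.
By R7 (it has attribute W, it is in state T, it is approved): it is in state B.
By R8 (it is in category Y): it meets criterion P.
By R15 (it is classified as A1, it satisfies condition G1): it has marker W1.
By R21 (it exceeds the LTV cap, it is in category K1): it carries flag X.
By R23 (it has marker W1): it is in category E1.
By R32 (it satisfies condition H1, it is in state T): it has a co-signer.
By R36 (it meets criterion P, it is tagged D1): it has a prior default.
By R6 (it is in state B, it is tagged L1, it carries flag X): it carries flag J.
By R11 (it has a co-signer, it carries flag F1): it qualifies for the prime rate.
By R19 (it has a prior default, it is classified as C1): it is conditionally approved.
By R28 (it carries flag J, it meets criterion V): it is in category N1.
By R13 (it is in category E1, it is in category N1): it carries flag F.
By R18 (it is conditionally approved): it is in category Z.
By R26 (it carries flag F, it is in state N): it is pre-approved.
By R34 (it is in category Z, it is tagged D1, it meets criterion V): it is tagged A.
By R5 (it is pre-approved, it qualifies for the prime rate): it meets criterion B1.
By R29 (it is tagged A, it has attribute Q): it is in state Q1.
By R17 (it meets criterion B1, it is in state Q1): it carries flag C.
By R14 (it carries flag C): it has marker J1.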